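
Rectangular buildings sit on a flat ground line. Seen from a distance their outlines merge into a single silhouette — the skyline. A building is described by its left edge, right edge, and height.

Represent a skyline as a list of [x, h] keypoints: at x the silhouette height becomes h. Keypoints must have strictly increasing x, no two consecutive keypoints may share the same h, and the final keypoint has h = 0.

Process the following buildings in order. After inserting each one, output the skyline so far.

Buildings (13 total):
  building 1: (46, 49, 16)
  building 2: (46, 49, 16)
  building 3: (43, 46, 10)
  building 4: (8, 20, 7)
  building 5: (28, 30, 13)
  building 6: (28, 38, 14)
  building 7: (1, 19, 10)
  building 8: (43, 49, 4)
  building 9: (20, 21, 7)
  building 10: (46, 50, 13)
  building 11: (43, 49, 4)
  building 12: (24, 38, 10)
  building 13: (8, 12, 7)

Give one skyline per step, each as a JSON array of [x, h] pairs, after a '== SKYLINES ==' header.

== SKYLINES ==
[[46,16],[49,0]]
[[46,16],[49,0]]
[[43,10],[46,16],[49,0]]
[[8,7],[20,0],[43,10],[46,16],[49,0]]
[[8,7],[20,0],[28,13],[30,0],[43,10],[46,16],[49,0]]
[[8,7],[20,0],[28,14],[38,0],[43,10],[46,16],[49,0]]
[[1,10],[19,7],[20,0],[28,14],[38,0],[43,10],[46,16],[49,0]]
[[1,10],[19,7],[20,0],[28,14],[38,0],[43,10],[46,16],[49,0]]
[[1,10],[19,7],[21,0],[28,14],[38,0],[43,10],[46,16],[49,0]]
[[1,10],[19,7],[21,0],[28,14],[38,0],[43,10],[46,16],[49,13],[50,0]]
[[1,10],[19,7],[21,0],[28,14],[38,0],[43,10],[46,16],[49,13],[50,0]]
[[1,10],[19,7],[21,0],[24,10],[28,14],[38,0],[43,10],[46,16],[49,13],[50,0]]
[[1,10],[19,7],[21,0],[24,10],[28,14],[38,0],[43,10],[46,16],[49,13],[50,0]]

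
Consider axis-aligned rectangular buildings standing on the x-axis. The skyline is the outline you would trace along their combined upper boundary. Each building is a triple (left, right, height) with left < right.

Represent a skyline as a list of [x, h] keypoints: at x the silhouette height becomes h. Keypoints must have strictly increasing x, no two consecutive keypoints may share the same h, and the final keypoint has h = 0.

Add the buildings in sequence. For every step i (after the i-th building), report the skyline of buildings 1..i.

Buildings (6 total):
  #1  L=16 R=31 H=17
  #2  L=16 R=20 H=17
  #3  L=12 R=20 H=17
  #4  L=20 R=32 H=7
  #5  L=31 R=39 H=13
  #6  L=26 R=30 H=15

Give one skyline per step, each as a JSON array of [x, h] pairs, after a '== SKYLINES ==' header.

== SKYLINES ==
[[16,17],[31,0]]
[[16,17],[31,0]]
[[12,17],[31,0]]
[[12,17],[31,7],[32,0]]
[[12,17],[31,13],[39,0]]
[[12,17],[31,13],[39,0]]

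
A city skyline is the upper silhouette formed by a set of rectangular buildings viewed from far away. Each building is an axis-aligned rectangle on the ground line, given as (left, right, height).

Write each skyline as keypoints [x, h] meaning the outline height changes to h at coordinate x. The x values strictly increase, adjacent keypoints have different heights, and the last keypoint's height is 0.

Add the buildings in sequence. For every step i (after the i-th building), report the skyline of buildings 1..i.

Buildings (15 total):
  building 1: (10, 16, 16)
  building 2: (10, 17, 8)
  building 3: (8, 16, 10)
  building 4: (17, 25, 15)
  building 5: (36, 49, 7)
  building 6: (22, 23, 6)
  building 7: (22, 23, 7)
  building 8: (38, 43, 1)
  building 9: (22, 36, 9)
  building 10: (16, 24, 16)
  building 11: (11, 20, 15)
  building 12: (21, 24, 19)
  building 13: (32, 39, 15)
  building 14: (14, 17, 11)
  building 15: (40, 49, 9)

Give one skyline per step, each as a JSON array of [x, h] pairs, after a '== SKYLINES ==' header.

== SKYLINES ==
[[10,16],[16,0]]
[[10,16],[16,8],[17,0]]
[[8,10],[10,16],[16,8],[17,0]]
[[8,10],[10,16],[16,8],[17,15],[25,0]]
[[8,10],[10,16],[16,8],[17,15],[25,0],[36,7],[49,0]]
[[8,10],[10,16],[16,8],[17,15],[25,0],[36,7],[49,0]]
[[8,10],[10,16],[16,8],[17,15],[25,0],[36,7],[49,0]]
[[8,10],[10,16],[16,8],[17,15],[25,0],[36,7],[49,0]]
[[8,10],[10,16],[16,8],[17,15],[25,9],[36,7],[49,0]]
[[8,10],[10,16],[24,15],[25,9],[36,7],[49,0]]
[[8,10],[10,16],[24,15],[25,9],[36,7],[49,0]]
[[8,10],[10,16],[21,19],[24,15],[25,9],[36,7],[49,0]]
[[8,10],[10,16],[21,19],[24,15],[25,9],[32,15],[39,7],[49,0]]
[[8,10],[10,16],[21,19],[24,15],[25,9],[32,15],[39,7],[49,0]]
[[8,10],[10,16],[21,19],[24,15],[25,9],[32,15],[39,7],[40,9],[49,0]]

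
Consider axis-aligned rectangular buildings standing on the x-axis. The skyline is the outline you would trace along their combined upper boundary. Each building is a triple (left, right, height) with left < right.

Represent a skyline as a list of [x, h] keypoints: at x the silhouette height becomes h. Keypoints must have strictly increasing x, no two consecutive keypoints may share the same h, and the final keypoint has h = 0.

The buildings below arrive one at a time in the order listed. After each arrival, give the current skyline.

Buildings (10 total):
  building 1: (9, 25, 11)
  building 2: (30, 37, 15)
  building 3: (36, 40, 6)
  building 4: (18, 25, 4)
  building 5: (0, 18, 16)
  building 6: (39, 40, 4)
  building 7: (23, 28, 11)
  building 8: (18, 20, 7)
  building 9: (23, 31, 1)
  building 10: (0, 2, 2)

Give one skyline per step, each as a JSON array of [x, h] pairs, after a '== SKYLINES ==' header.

== SKYLINES ==
[[9,11],[25,0]]
[[9,11],[25,0],[30,15],[37,0]]
[[9,11],[25,0],[30,15],[37,6],[40,0]]
[[9,11],[25,0],[30,15],[37,6],[40,0]]
[[0,16],[18,11],[25,0],[30,15],[37,6],[40,0]]
[[0,16],[18,11],[25,0],[30,15],[37,6],[40,0]]
[[0,16],[18,11],[28,0],[30,15],[37,6],[40,0]]
[[0,16],[18,11],[28,0],[30,15],[37,6],[40,0]]
[[0,16],[18,11],[28,1],[30,15],[37,6],[40,0]]
[[0,16],[18,11],[28,1],[30,15],[37,6],[40,0]]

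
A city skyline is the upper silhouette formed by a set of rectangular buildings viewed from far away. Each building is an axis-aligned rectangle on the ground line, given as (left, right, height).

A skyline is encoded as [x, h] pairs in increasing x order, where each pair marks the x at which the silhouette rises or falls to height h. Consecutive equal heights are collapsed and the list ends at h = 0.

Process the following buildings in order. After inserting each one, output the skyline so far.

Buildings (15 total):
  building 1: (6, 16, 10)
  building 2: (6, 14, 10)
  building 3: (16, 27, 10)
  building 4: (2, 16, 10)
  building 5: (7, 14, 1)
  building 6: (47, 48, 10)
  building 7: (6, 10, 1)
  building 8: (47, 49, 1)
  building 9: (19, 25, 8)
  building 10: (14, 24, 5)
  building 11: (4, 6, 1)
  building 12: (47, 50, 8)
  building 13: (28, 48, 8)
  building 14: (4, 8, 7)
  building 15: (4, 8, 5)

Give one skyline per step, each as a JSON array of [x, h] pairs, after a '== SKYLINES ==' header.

== SKYLINES ==
[[6,10],[16,0]]
[[6,10],[16,0]]
[[6,10],[27,0]]
[[2,10],[27,0]]
[[2,10],[27,0]]
[[2,10],[27,0],[47,10],[48,0]]
[[2,10],[27,0],[47,10],[48,0]]
[[2,10],[27,0],[47,10],[48,1],[49,0]]
[[2,10],[27,0],[47,10],[48,1],[49,0]]
[[2,10],[27,0],[47,10],[48,1],[49,0]]
[[2,10],[27,0],[47,10],[48,1],[49,0]]
[[2,10],[27,0],[47,10],[48,8],[50,0]]
[[2,10],[27,0],[28,8],[47,10],[48,8],[50,0]]
[[2,10],[27,0],[28,8],[47,10],[48,8],[50,0]]
[[2,10],[27,0],[28,8],[47,10],[48,8],[50,0]]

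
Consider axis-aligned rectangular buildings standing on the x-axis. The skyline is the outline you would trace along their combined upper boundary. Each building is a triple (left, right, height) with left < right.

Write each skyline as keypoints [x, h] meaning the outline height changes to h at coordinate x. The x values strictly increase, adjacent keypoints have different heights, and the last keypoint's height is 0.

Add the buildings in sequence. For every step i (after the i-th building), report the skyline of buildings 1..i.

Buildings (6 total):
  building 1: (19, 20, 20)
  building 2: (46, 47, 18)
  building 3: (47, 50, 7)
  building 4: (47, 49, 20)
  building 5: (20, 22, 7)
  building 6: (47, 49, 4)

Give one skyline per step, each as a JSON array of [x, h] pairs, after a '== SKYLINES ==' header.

== SKYLINES ==
[[19,20],[20,0]]
[[19,20],[20,0],[46,18],[47,0]]
[[19,20],[20,0],[46,18],[47,7],[50,0]]
[[19,20],[20,0],[46,18],[47,20],[49,7],[50,0]]
[[19,20],[20,7],[22,0],[46,18],[47,20],[49,7],[50,0]]
[[19,20],[20,7],[22,0],[46,18],[47,20],[49,7],[50,0]]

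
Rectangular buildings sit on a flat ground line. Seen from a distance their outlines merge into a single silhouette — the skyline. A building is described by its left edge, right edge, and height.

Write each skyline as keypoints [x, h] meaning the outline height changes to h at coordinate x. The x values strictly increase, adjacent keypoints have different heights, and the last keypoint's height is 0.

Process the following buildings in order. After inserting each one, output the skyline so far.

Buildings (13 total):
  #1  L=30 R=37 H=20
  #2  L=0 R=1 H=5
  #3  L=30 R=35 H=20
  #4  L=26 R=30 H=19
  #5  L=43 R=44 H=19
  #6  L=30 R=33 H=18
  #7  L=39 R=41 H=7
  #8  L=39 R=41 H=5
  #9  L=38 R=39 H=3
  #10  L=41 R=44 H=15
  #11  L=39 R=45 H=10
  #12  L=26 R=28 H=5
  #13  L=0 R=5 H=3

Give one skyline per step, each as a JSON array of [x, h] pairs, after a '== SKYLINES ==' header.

== SKYLINES ==
[[30,20],[37,0]]
[[0,5],[1,0],[30,20],[37,0]]
[[0,5],[1,0],[30,20],[37,0]]
[[0,5],[1,0],[26,19],[30,20],[37,0]]
[[0,5],[1,0],[26,19],[30,20],[37,0],[43,19],[44,0]]
[[0,5],[1,0],[26,19],[30,20],[37,0],[43,19],[44,0]]
[[0,5],[1,0],[26,19],[30,20],[37,0],[39,7],[41,0],[43,19],[44,0]]
[[0,5],[1,0],[26,19],[30,20],[37,0],[39,7],[41,0],[43,19],[44,0]]
[[0,5],[1,0],[26,19],[30,20],[37,0],[38,3],[39,7],[41,0],[43,19],[44,0]]
[[0,5],[1,0],[26,19],[30,20],[37,0],[38,3],[39,7],[41,15],[43,19],[44,0]]
[[0,5],[1,0],[26,19],[30,20],[37,0],[38,3],[39,10],[41,15],[43,19],[44,10],[45,0]]
[[0,5],[1,0],[26,19],[30,20],[37,0],[38,3],[39,10],[41,15],[43,19],[44,10],[45,0]]
[[0,5],[1,3],[5,0],[26,19],[30,20],[37,0],[38,3],[39,10],[41,15],[43,19],[44,10],[45,0]]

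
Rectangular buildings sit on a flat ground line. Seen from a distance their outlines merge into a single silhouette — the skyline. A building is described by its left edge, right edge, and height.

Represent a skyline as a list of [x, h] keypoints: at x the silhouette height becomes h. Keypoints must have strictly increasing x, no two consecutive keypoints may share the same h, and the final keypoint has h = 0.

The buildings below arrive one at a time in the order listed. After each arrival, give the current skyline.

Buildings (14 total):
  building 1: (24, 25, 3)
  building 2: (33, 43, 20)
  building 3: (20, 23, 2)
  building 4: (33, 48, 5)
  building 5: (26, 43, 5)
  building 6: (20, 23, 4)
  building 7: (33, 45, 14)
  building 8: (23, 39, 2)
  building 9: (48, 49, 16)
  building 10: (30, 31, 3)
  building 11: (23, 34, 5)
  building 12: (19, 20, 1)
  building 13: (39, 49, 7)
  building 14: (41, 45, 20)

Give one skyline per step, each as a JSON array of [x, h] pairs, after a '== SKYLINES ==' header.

== SKYLINES ==
[[24,3],[25,0]]
[[24,3],[25,0],[33,20],[43,0]]
[[20,2],[23,0],[24,3],[25,0],[33,20],[43,0]]
[[20,2],[23,0],[24,3],[25,0],[33,20],[43,5],[48,0]]
[[20,2],[23,0],[24,3],[25,0],[26,5],[33,20],[43,5],[48,0]]
[[20,4],[23,0],[24,3],[25,0],[26,5],[33,20],[43,5],[48,0]]
[[20,4],[23,0],[24,3],[25,0],[26,5],[33,20],[43,14],[45,5],[48,0]]
[[20,4],[23,2],[24,3],[25,2],[26,5],[33,20],[43,14],[45,5],[48,0]]
[[20,4],[23,2],[24,3],[25,2],[26,5],[33,20],[43,14],[45,5],[48,16],[49,0]]
[[20,4],[23,2],[24,3],[25,2],[26,5],[33,20],[43,14],[45,5],[48,16],[49,0]]
[[20,4],[23,5],[33,20],[43,14],[45,5],[48,16],[49,0]]
[[19,1],[20,4],[23,5],[33,20],[43,14],[45,5],[48,16],[49,0]]
[[19,1],[20,4],[23,5],[33,20],[43,14],[45,7],[48,16],[49,0]]
[[19,1],[20,4],[23,5],[33,20],[45,7],[48,16],[49,0]]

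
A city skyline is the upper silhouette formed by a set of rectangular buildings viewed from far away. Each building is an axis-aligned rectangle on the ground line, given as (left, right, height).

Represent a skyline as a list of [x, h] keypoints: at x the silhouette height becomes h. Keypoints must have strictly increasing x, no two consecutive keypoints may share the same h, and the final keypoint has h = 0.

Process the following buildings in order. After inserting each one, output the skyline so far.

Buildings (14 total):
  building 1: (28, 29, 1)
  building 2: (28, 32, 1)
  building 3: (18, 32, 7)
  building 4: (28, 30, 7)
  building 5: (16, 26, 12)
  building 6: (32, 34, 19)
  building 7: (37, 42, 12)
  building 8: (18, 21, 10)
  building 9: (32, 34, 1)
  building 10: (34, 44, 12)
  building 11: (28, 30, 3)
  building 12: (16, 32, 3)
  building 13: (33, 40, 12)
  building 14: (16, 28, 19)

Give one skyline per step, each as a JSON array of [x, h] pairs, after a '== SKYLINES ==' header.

== SKYLINES ==
[[28,1],[29,0]]
[[28,1],[32,0]]
[[18,7],[32,0]]
[[18,7],[32,0]]
[[16,12],[26,7],[32,0]]
[[16,12],[26,7],[32,19],[34,0]]
[[16,12],[26,7],[32,19],[34,0],[37,12],[42,0]]
[[16,12],[26,7],[32,19],[34,0],[37,12],[42,0]]
[[16,12],[26,7],[32,19],[34,0],[37,12],[42,0]]
[[16,12],[26,7],[32,19],[34,12],[44,0]]
[[16,12],[26,7],[32,19],[34,12],[44,0]]
[[16,12],[26,7],[32,19],[34,12],[44,0]]
[[16,12],[26,7],[32,19],[34,12],[44,0]]
[[16,19],[28,7],[32,19],[34,12],[44,0]]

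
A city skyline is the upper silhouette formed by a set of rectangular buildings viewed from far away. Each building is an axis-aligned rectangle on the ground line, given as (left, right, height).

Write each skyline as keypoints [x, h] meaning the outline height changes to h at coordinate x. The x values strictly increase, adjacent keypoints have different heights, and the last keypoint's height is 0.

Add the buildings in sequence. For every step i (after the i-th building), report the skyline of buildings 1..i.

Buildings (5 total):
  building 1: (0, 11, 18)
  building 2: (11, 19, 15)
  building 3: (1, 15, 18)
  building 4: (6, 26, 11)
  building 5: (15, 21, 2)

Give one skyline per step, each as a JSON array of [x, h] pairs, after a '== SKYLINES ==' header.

== SKYLINES ==
[[0,18],[11,0]]
[[0,18],[11,15],[19,0]]
[[0,18],[15,15],[19,0]]
[[0,18],[15,15],[19,11],[26,0]]
[[0,18],[15,15],[19,11],[26,0]]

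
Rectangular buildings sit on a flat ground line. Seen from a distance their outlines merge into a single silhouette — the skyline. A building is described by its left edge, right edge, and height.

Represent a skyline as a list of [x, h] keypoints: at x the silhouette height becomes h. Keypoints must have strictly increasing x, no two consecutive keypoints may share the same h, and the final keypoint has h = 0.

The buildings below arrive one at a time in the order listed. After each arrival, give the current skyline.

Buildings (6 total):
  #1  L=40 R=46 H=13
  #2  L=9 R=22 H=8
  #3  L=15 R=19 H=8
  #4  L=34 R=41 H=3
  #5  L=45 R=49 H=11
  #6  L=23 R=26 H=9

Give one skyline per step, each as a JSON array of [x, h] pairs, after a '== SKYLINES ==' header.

== SKYLINES ==
[[40,13],[46,0]]
[[9,8],[22,0],[40,13],[46,0]]
[[9,8],[22,0],[40,13],[46,0]]
[[9,8],[22,0],[34,3],[40,13],[46,0]]
[[9,8],[22,0],[34,3],[40,13],[46,11],[49,0]]
[[9,8],[22,0],[23,9],[26,0],[34,3],[40,13],[46,11],[49,0]]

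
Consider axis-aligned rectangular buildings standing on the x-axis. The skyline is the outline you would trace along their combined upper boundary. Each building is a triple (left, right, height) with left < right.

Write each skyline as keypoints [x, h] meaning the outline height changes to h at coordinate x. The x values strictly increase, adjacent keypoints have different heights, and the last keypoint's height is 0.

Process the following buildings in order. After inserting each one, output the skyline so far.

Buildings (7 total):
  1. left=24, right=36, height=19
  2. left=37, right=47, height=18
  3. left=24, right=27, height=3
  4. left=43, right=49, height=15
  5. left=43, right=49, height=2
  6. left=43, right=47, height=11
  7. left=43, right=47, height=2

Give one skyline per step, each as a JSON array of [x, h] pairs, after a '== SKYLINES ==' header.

== SKYLINES ==
[[24,19],[36,0]]
[[24,19],[36,0],[37,18],[47,0]]
[[24,19],[36,0],[37,18],[47,0]]
[[24,19],[36,0],[37,18],[47,15],[49,0]]
[[24,19],[36,0],[37,18],[47,15],[49,0]]
[[24,19],[36,0],[37,18],[47,15],[49,0]]
[[24,19],[36,0],[37,18],[47,15],[49,0]]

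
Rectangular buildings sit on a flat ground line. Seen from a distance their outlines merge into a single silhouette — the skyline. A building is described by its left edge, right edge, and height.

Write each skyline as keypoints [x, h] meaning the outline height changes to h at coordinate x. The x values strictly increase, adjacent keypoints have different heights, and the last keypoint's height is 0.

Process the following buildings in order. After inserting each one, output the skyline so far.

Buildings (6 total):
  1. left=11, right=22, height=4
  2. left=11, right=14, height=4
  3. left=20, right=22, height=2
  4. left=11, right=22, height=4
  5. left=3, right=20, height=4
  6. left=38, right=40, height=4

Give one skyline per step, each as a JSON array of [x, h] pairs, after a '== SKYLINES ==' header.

== SKYLINES ==
[[11,4],[22,0]]
[[11,4],[22,0]]
[[11,4],[22,0]]
[[11,4],[22,0]]
[[3,4],[22,0]]
[[3,4],[22,0],[38,4],[40,0]]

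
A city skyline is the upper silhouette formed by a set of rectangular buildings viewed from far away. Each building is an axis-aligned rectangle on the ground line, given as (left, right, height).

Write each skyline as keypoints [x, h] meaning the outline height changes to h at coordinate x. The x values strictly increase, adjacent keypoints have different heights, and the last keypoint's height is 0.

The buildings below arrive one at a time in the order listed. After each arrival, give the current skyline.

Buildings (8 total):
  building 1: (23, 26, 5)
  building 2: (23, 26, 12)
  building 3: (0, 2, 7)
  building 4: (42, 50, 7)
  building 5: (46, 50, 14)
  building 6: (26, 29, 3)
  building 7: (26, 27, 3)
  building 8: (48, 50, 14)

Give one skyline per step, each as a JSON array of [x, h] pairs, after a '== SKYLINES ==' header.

== SKYLINES ==
[[23,5],[26,0]]
[[23,12],[26,0]]
[[0,7],[2,0],[23,12],[26,0]]
[[0,7],[2,0],[23,12],[26,0],[42,7],[50,0]]
[[0,7],[2,0],[23,12],[26,0],[42,7],[46,14],[50,0]]
[[0,7],[2,0],[23,12],[26,3],[29,0],[42,7],[46,14],[50,0]]
[[0,7],[2,0],[23,12],[26,3],[29,0],[42,7],[46,14],[50,0]]
[[0,7],[2,0],[23,12],[26,3],[29,0],[42,7],[46,14],[50,0]]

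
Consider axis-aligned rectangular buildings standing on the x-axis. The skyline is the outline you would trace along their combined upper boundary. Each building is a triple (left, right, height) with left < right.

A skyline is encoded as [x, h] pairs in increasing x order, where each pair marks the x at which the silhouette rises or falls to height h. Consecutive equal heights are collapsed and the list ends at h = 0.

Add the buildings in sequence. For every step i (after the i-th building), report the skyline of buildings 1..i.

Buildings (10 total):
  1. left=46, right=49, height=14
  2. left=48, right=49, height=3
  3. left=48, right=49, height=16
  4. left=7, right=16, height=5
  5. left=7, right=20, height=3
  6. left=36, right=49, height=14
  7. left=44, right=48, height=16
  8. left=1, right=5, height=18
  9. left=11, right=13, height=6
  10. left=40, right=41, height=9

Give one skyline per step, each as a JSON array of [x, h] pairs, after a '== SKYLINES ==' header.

== SKYLINES ==
[[46,14],[49,0]]
[[46,14],[49,0]]
[[46,14],[48,16],[49,0]]
[[7,5],[16,0],[46,14],[48,16],[49,0]]
[[7,5],[16,3],[20,0],[46,14],[48,16],[49,0]]
[[7,5],[16,3],[20,0],[36,14],[48,16],[49,0]]
[[7,5],[16,3],[20,0],[36,14],[44,16],[49,0]]
[[1,18],[5,0],[7,5],[16,3],[20,0],[36,14],[44,16],[49,0]]
[[1,18],[5,0],[7,5],[11,6],[13,5],[16,3],[20,0],[36,14],[44,16],[49,0]]
[[1,18],[5,0],[7,5],[11,6],[13,5],[16,3],[20,0],[36,14],[44,16],[49,0]]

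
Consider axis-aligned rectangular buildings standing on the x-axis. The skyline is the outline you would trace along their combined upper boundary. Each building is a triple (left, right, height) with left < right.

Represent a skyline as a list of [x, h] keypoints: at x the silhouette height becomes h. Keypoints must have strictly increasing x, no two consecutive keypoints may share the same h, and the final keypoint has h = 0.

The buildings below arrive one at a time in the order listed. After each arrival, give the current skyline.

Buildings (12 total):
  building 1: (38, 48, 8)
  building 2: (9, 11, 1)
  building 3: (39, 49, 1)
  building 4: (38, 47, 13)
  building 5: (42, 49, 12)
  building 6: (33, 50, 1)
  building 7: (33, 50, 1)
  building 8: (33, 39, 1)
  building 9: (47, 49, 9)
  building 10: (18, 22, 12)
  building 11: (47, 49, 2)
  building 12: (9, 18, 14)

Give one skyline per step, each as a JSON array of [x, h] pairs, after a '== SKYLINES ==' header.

== SKYLINES ==
[[38,8],[48,0]]
[[9,1],[11,0],[38,8],[48,0]]
[[9,1],[11,0],[38,8],[48,1],[49,0]]
[[9,1],[11,0],[38,13],[47,8],[48,1],[49,0]]
[[9,1],[11,0],[38,13],[47,12],[49,0]]
[[9,1],[11,0],[33,1],[38,13],[47,12],[49,1],[50,0]]
[[9,1],[11,0],[33,1],[38,13],[47,12],[49,1],[50,0]]
[[9,1],[11,0],[33,1],[38,13],[47,12],[49,1],[50,0]]
[[9,1],[11,0],[33,1],[38,13],[47,12],[49,1],[50,0]]
[[9,1],[11,0],[18,12],[22,0],[33,1],[38,13],[47,12],[49,1],[50,0]]
[[9,1],[11,0],[18,12],[22,0],[33,1],[38,13],[47,12],[49,1],[50,0]]
[[9,14],[18,12],[22,0],[33,1],[38,13],[47,12],[49,1],[50,0]]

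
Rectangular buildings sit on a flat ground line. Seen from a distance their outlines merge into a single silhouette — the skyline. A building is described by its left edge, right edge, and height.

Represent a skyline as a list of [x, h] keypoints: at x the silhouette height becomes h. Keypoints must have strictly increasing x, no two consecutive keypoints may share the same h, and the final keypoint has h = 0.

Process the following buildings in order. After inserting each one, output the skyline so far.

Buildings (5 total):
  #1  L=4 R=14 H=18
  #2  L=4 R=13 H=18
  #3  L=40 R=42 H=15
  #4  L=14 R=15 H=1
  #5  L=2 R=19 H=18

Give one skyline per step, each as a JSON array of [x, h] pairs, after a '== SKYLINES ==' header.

== SKYLINES ==
[[4,18],[14,0]]
[[4,18],[14,0]]
[[4,18],[14,0],[40,15],[42,0]]
[[4,18],[14,1],[15,0],[40,15],[42,0]]
[[2,18],[19,0],[40,15],[42,0]]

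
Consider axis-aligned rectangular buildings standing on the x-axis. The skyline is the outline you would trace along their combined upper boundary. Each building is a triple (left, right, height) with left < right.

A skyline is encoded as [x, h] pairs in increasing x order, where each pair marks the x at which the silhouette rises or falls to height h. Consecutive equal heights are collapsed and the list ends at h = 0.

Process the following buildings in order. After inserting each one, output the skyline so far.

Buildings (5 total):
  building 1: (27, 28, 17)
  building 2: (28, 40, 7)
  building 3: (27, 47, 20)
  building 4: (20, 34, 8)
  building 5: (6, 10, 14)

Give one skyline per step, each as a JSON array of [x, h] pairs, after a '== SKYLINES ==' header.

== SKYLINES ==
[[27,17],[28,0]]
[[27,17],[28,7],[40,0]]
[[27,20],[47,0]]
[[20,8],[27,20],[47,0]]
[[6,14],[10,0],[20,8],[27,20],[47,0]]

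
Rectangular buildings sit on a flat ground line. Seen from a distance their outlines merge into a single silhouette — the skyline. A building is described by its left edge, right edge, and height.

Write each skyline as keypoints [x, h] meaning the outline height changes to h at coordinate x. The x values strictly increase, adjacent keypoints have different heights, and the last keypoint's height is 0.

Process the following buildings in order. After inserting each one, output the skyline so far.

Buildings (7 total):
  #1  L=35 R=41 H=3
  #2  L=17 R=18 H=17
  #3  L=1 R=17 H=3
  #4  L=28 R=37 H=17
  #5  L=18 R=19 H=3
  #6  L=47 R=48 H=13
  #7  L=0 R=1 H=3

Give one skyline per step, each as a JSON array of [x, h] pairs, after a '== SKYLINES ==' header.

== SKYLINES ==
[[35,3],[41,0]]
[[17,17],[18,0],[35,3],[41,0]]
[[1,3],[17,17],[18,0],[35,3],[41,0]]
[[1,3],[17,17],[18,0],[28,17],[37,3],[41,0]]
[[1,3],[17,17],[18,3],[19,0],[28,17],[37,3],[41,0]]
[[1,3],[17,17],[18,3],[19,0],[28,17],[37,3],[41,0],[47,13],[48,0]]
[[0,3],[17,17],[18,3],[19,0],[28,17],[37,3],[41,0],[47,13],[48,0]]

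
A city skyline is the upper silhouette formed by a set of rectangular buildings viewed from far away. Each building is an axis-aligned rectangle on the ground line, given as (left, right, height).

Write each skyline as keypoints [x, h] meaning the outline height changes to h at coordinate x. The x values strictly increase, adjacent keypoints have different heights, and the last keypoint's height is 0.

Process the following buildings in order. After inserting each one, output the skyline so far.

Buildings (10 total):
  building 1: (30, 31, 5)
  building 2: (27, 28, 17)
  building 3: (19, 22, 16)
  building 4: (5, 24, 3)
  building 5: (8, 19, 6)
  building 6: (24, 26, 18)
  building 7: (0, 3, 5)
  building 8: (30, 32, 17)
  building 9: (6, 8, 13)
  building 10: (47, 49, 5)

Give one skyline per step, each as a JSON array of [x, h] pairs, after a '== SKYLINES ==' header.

== SKYLINES ==
[[30,5],[31,0]]
[[27,17],[28,0],[30,5],[31,0]]
[[19,16],[22,0],[27,17],[28,0],[30,5],[31,0]]
[[5,3],[19,16],[22,3],[24,0],[27,17],[28,0],[30,5],[31,0]]
[[5,3],[8,6],[19,16],[22,3],[24,0],[27,17],[28,0],[30,5],[31,0]]
[[5,3],[8,6],[19,16],[22,3],[24,18],[26,0],[27,17],[28,0],[30,5],[31,0]]
[[0,5],[3,0],[5,3],[8,6],[19,16],[22,3],[24,18],[26,0],[27,17],[28,0],[30,5],[31,0]]
[[0,5],[3,0],[5,3],[8,6],[19,16],[22,3],[24,18],[26,0],[27,17],[28,0],[30,17],[32,0]]
[[0,5],[3,0],[5,3],[6,13],[8,6],[19,16],[22,3],[24,18],[26,0],[27,17],[28,0],[30,17],[32,0]]
[[0,5],[3,0],[5,3],[6,13],[8,6],[19,16],[22,3],[24,18],[26,0],[27,17],[28,0],[30,17],[32,0],[47,5],[49,0]]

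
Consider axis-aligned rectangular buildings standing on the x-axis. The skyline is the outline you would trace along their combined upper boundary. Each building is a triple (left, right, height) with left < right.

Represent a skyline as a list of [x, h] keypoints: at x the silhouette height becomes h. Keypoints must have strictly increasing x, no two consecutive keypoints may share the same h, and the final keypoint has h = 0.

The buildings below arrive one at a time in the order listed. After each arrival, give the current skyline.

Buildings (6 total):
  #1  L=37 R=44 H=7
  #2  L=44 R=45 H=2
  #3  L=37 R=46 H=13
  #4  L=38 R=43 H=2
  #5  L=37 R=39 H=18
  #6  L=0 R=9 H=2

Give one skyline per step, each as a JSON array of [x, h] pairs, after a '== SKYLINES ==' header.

== SKYLINES ==
[[37,7],[44,0]]
[[37,7],[44,2],[45,0]]
[[37,13],[46,0]]
[[37,13],[46,0]]
[[37,18],[39,13],[46,0]]
[[0,2],[9,0],[37,18],[39,13],[46,0]]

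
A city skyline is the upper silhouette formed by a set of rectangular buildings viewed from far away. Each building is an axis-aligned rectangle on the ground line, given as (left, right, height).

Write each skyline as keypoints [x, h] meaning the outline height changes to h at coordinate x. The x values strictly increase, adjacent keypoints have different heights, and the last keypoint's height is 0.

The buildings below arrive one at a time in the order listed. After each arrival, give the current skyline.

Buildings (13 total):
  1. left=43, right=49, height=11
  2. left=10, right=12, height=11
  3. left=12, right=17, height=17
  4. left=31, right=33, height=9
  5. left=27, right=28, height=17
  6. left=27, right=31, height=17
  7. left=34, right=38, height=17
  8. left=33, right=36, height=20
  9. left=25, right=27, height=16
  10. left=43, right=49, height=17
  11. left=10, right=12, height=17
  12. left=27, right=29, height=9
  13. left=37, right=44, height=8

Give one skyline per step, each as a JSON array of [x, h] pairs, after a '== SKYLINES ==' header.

== SKYLINES ==
[[43,11],[49,0]]
[[10,11],[12,0],[43,11],[49,0]]
[[10,11],[12,17],[17,0],[43,11],[49,0]]
[[10,11],[12,17],[17,0],[31,9],[33,0],[43,11],[49,0]]
[[10,11],[12,17],[17,0],[27,17],[28,0],[31,9],[33,0],[43,11],[49,0]]
[[10,11],[12,17],[17,0],[27,17],[31,9],[33,0],[43,11],[49,0]]
[[10,11],[12,17],[17,0],[27,17],[31,9],[33,0],[34,17],[38,0],[43,11],[49,0]]
[[10,11],[12,17],[17,0],[27,17],[31,9],[33,20],[36,17],[38,0],[43,11],[49,0]]
[[10,11],[12,17],[17,0],[25,16],[27,17],[31,9],[33,20],[36,17],[38,0],[43,11],[49,0]]
[[10,11],[12,17],[17,0],[25,16],[27,17],[31,9],[33,20],[36,17],[38,0],[43,17],[49,0]]
[[10,17],[17,0],[25,16],[27,17],[31,9],[33,20],[36,17],[38,0],[43,17],[49,0]]
[[10,17],[17,0],[25,16],[27,17],[31,9],[33,20],[36,17],[38,0],[43,17],[49,0]]
[[10,17],[17,0],[25,16],[27,17],[31,9],[33,20],[36,17],[38,8],[43,17],[49,0]]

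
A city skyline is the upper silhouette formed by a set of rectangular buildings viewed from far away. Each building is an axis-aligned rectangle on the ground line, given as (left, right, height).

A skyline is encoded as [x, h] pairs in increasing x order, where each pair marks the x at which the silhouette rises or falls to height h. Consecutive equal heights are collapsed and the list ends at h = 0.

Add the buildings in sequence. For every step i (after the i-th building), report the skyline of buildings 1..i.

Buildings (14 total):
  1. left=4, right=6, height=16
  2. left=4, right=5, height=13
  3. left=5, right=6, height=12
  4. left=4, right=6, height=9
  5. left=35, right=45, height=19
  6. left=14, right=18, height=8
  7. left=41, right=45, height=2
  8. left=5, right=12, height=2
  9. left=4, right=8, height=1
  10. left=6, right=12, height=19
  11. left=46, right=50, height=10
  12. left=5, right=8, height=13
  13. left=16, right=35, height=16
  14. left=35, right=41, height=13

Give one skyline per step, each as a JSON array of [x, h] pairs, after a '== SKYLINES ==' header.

== SKYLINES ==
[[4,16],[6,0]]
[[4,16],[6,0]]
[[4,16],[6,0]]
[[4,16],[6,0]]
[[4,16],[6,0],[35,19],[45,0]]
[[4,16],[6,0],[14,8],[18,0],[35,19],[45,0]]
[[4,16],[6,0],[14,8],[18,0],[35,19],[45,0]]
[[4,16],[6,2],[12,0],[14,8],[18,0],[35,19],[45,0]]
[[4,16],[6,2],[12,0],[14,8],[18,0],[35,19],[45,0]]
[[4,16],[6,19],[12,0],[14,8],[18,0],[35,19],[45,0]]
[[4,16],[6,19],[12,0],[14,8],[18,0],[35,19],[45,0],[46,10],[50,0]]
[[4,16],[6,19],[12,0],[14,8],[18,0],[35,19],[45,0],[46,10],[50,0]]
[[4,16],[6,19],[12,0],[14,8],[16,16],[35,19],[45,0],[46,10],[50,0]]
[[4,16],[6,19],[12,0],[14,8],[16,16],[35,19],[45,0],[46,10],[50,0]]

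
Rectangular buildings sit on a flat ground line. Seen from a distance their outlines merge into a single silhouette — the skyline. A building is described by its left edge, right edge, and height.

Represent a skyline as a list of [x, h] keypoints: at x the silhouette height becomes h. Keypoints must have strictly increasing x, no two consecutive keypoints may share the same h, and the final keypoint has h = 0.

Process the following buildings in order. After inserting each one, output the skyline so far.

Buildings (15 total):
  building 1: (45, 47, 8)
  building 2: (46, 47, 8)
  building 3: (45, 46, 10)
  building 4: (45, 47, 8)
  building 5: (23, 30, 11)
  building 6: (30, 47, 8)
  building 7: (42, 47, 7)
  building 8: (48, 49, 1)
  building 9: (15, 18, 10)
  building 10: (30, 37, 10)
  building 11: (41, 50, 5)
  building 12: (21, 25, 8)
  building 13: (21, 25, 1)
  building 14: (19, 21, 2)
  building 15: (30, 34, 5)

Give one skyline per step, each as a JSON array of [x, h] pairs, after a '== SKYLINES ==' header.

== SKYLINES ==
[[45,8],[47,0]]
[[45,8],[47,0]]
[[45,10],[46,8],[47,0]]
[[45,10],[46,8],[47,0]]
[[23,11],[30,0],[45,10],[46,8],[47,0]]
[[23,11],[30,8],[45,10],[46,8],[47,0]]
[[23,11],[30,8],[45,10],[46,8],[47,0]]
[[23,11],[30,8],[45,10],[46,8],[47,0],[48,1],[49,0]]
[[15,10],[18,0],[23,11],[30,8],[45,10],[46,8],[47,0],[48,1],[49,0]]
[[15,10],[18,0],[23,11],[30,10],[37,8],[45,10],[46,8],[47,0],[48,1],[49,0]]
[[15,10],[18,0],[23,11],[30,10],[37,8],[45,10],[46,8],[47,5],[50,0]]
[[15,10],[18,0],[21,8],[23,11],[30,10],[37,8],[45,10],[46,8],[47,5],[50,0]]
[[15,10],[18,0],[21,8],[23,11],[30,10],[37,8],[45,10],[46,8],[47,5],[50,0]]
[[15,10],[18,0],[19,2],[21,8],[23,11],[30,10],[37,8],[45,10],[46,8],[47,5],[50,0]]
[[15,10],[18,0],[19,2],[21,8],[23,11],[30,10],[37,8],[45,10],[46,8],[47,5],[50,0]]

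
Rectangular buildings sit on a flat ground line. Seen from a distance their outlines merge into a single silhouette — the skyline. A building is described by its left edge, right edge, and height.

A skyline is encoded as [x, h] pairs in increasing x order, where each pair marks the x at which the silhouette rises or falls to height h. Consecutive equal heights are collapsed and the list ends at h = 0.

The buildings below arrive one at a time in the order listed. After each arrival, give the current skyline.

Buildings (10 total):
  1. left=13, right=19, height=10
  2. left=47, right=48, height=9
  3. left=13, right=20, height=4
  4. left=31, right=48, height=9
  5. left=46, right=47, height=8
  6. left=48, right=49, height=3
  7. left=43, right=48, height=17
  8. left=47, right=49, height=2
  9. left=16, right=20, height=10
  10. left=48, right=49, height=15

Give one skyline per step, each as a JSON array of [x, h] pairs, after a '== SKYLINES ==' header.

== SKYLINES ==
[[13,10],[19,0]]
[[13,10],[19,0],[47,9],[48,0]]
[[13,10],[19,4],[20,0],[47,9],[48,0]]
[[13,10],[19,4],[20,0],[31,9],[48,0]]
[[13,10],[19,4],[20,0],[31,9],[48,0]]
[[13,10],[19,4],[20,0],[31,9],[48,3],[49,0]]
[[13,10],[19,4],[20,0],[31,9],[43,17],[48,3],[49,0]]
[[13,10],[19,4],[20,0],[31,9],[43,17],[48,3],[49,0]]
[[13,10],[20,0],[31,9],[43,17],[48,3],[49,0]]
[[13,10],[20,0],[31,9],[43,17],[48,15],[49,0]]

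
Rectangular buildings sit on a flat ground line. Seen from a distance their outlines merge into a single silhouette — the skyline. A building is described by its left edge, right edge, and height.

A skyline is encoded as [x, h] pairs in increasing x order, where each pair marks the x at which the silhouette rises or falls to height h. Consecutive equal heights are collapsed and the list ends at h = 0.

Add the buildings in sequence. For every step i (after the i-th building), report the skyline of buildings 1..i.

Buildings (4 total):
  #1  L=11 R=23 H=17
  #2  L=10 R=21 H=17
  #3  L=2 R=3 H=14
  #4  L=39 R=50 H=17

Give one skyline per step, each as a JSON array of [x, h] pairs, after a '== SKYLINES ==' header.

== SKYLINES ==
[[11,17],[23,0]]
[[10,17],[23,0]]
[[2,14],[3,0],[10,17],[23,0]]
[[2,14],[3,0],[10,17],[23,0],[39,17],[50,0]]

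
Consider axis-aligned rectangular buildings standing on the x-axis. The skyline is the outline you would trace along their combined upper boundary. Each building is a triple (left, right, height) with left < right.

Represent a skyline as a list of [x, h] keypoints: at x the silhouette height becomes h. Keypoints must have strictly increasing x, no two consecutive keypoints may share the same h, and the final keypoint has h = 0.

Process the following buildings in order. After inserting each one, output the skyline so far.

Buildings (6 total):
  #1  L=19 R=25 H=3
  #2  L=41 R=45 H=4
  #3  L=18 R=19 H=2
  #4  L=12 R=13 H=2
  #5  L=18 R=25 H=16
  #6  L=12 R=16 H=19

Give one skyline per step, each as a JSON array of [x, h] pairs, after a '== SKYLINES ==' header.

== SKYLINES ==
[[19,3],[25,0]]
[[19,3],[25,0],[41,4],[45,0]]
[[18,2],[19,3],[25,0],[41,4],[45,0]]
[[12,2],[13,0],[18,2],[19,3],[25,0],[41,4],[45,0]]
[[12,2],[13,0],[18,16],[25,0],[41,4],[45,0]]
[[12,19],[16,0],[18,16],[25,0],[41,4],[45,0]]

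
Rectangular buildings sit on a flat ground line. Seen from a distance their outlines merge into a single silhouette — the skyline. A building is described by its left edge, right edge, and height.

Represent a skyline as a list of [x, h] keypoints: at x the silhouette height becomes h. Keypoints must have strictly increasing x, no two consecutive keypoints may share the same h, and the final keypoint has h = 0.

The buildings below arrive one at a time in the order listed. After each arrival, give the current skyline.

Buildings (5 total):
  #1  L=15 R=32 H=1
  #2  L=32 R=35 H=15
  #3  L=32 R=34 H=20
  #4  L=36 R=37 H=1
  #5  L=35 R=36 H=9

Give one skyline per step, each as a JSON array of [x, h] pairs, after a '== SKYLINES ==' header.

== SKYLINES ==
[[15,1],[32,0]]
[[15,1],[32,15],[35,0]]
[[15,1],[32,20],[34,15],[35,0]]
[[15,1],[32,20],[34,15],[35,0],[36,1],[37,0]]
[[15,1],[32,20],[34,15],[35,9],[36,1],[37,0]]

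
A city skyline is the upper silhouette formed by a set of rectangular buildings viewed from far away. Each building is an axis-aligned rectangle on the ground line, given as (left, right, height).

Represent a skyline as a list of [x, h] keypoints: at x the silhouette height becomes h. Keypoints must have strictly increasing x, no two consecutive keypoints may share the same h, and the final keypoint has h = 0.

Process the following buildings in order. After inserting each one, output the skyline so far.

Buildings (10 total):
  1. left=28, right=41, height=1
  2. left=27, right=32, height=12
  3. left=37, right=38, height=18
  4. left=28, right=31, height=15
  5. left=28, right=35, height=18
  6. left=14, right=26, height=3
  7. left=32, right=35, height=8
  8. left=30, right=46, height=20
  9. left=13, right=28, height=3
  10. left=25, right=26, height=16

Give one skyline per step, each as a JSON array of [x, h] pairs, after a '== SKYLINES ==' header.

== SKYLINES ==
[[28,1],[41,0]]
[[27,12],[32,1],[41,0]]
[[27,12],[32,1],[37,18],[38,1],[41,0]]
[[27,12],[28,15],[31,12],[32,1],[37,18],[38,1],[41,0]]
[[27,12],[28,18],[35,1],[37,18],[38,1],[41,0]]
[[14,3],[26,0],[27,12],[28,18],[35,1],[37,18],[38,1],[41,0]]
[[14,3],[26,0],[27,12],[28,18],[35,1],[37,18],[38,1],[41,0]]
[[14,3],[26,0],[27,12],[28,18],[30,20],[46,0]]
[[13,3],[27,12],[28,18],[30,20],[46,0]]
[[13,3],[25,16],[26,3],[27,12],[28,18],[30,20],[46,0]]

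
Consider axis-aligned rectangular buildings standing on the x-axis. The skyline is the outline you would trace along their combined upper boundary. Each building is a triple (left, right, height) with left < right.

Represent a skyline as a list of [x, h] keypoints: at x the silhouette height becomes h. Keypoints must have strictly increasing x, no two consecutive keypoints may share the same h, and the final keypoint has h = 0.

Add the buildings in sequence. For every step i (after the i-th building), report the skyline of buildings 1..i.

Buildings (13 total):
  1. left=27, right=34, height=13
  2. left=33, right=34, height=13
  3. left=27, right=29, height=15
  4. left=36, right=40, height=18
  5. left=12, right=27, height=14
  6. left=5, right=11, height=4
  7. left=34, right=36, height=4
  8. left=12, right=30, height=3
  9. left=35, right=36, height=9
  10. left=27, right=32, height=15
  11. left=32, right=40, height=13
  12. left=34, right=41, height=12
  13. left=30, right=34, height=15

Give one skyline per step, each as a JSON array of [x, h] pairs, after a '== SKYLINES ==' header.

== SKYLINES ==
[[27,13],[34,0]]
[[27,13],[34,0]]
[[27,15],[29,13],[34,0]]
[[27,15],[29,13],[34,0],[36,18],[40,0]]
[[12,14],[27,15],[29,13],[34,0],[36,18],[40,0]]
[[5,4],[11,0],[12,14],[27,15],[29,13],[34,0],[36,18],[40,0]]
[[5,4],[11,0],[12,14],[27,15],[29,13],[34,4],[36,18],[40,0]]
[[5,4],[11,0],[12,14],[27,15],[29,13],[34,4],[36,18],[40,0]]
[[5,4],[11,0],[12,14],[27,15],[29,13],[34,4],[35,9],[36,18],[40,0]]
[[5,4],[11,0],[12,14],[27,15],[32,13],[34,4],[35,9],[36,18],[40,0]]
[[5,4],[11,0],[12,14],[27,15],[32,13],[36,18],[40,0]]
[[5,4],[11,0],[12,14],[27,15],[32,13],[36,18],[40,12],[41,0]]
[[5,4],[11,0],[12,14],[27,15],[34,13],[36,18],[40,12],[41,0]]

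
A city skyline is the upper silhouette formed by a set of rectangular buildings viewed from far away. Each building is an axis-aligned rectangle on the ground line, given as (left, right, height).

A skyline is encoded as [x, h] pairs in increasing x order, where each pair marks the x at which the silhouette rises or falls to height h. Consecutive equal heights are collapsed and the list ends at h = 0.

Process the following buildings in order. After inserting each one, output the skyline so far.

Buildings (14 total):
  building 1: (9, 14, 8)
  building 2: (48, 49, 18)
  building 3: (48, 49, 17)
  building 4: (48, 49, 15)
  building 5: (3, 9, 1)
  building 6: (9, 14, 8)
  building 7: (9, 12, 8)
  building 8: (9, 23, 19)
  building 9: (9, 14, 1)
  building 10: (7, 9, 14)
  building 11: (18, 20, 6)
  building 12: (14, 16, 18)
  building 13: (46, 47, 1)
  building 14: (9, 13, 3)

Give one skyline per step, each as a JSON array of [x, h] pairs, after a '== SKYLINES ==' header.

== SKYLINES ==
[[9,8],[14,0]]
[[9,8],[14,0],[48,18],[49,0]]
[[9,8],[14,0],[48,18],[49,0]]
[[9,8],[14,0],[48,18],[49,0]]
[[3,1],[9,8],[14,0],[48,18],[49,0]]
[[3,1],[9,8],[14,0],[48,18],[49,0]]
[[3,1],[9,8],[14,0],[48,18],[49,0]]
[[3,1],[9,19],[23,0],[48,18],[49,0]]
[[3,1],[9,19],[23,0],[48,18],[49,0]]
[[3,1],[7,14],[9,19],[23,0],[48,18],[49,0]]
[[3,1],[7,14],[9,19],[23,0],[48,18],[49,0]]
[[3,1],[7,14],[9,19],[23,0],[48,18],[49,0]]
[[3,1],[7,14],[9,19],[23,0],[46,1],[47,0],[48,18],[49,0]]
[[3,1],[7,14],[9,19],[23,0],[46,1],[47,0],[48,18],[49,0]]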